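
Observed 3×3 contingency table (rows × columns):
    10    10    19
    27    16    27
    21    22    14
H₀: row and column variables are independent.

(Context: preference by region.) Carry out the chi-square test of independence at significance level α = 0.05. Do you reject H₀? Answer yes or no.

reject H₀: no

Row totals [39, 70, 57], col totals [58, 48, 60], n=166
χ² = (10−13.63)²/13.63 + (10−11.28)²/11.28 + (19−14.10)²/14.10 + (27−24.46)²/24.46 + (16−20.24)²/20.24 + (27−25.30)²/25.30 + (21−19.92)²/19.92 + (22−16.48)²/16.48 + (14−20.60)²/20.60 = 8.1048
df = 4
p-value (upper-tail) = 0.08782
At α=0.05: p ≥ α → fail to reject H₀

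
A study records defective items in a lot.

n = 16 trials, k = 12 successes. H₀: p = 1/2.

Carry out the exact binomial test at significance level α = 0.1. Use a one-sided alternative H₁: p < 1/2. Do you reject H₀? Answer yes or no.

reject H₀: no

Exact binomial: n=16, k=12, p₀=1/2=0.5000
P(X≤12) from Σ C(n,i)·p₀^i·(1−p₀)^(n−i)
p-value (one-sided, H₁ less) = 0.98936
At α=0.1: p ≥ α → fail to reject H₀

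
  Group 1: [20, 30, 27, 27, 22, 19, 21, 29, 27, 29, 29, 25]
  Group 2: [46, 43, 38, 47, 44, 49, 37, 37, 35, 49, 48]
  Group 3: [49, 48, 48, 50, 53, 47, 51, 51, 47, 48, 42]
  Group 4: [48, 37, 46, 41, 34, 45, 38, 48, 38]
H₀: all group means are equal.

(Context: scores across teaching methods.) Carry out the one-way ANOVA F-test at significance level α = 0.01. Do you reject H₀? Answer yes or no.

reject H₀: yes

Group means [25.42, 43.00, 48.55, 41.67], grand mean 39.233
SSB = Σnᵢ(x̄ᵢ−x̄)² = 3454.030; SSW = ΣΣ(x−x̄ᵢ)² = 753.644
MSB = 3454.030/3 = 1151.3435; MSW = 753.644/39 = 19.3242
F = MSB/MSW = 59.5804
df = (3, 39)
p-value (upper-tail) = 0.00000
At α=0.01: p < α → reject H₀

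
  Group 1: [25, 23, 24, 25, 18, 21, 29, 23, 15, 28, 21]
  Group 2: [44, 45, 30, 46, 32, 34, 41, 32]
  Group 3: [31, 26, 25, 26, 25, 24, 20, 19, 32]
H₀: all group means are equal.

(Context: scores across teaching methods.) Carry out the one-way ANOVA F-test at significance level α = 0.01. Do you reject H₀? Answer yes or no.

Group means [22.91, 38.00, 25.33], grand mean 28.000
SSB = Σnᵢ(x̄ᵢ−x̄)² = 1149.091; SSW = ΣΣ(x−x̄ᵢ)² = 624.909
MSB = 1149.091/2 = 574.5455; MSW = 624.909/25 = 24.9964
F = MSB/MSW = 22.9852
df = (2, 25)
p-value (upper-tail) = 0.00000
At α=0.01: p < α → reject H₀

reject H₀: yes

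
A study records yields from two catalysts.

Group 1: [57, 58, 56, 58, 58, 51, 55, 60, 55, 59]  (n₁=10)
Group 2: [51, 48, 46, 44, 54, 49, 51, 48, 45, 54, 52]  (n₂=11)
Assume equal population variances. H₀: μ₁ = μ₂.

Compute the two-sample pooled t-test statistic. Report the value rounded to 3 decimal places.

x̄₁=56.700, s₁=2.584, n₁=10
x̄₂=49.273, s₂=3.438, n₂=11
s_p² = [9·2.584² + 10·3.438²]/19 = 9.3833
SE = √(s_p²·(1/10+1/11)) = 1.3384
t = (56.700−49.273)/1.3384 = 5.5493
df = 19

test statistic = 5.549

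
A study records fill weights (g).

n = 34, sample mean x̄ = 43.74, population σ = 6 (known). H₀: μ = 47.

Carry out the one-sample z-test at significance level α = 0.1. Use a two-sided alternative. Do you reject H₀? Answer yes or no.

SE = σ/√n = 6/√34 = 1.0290
z = (x̄−μ₀)/SE = (43.74−47)/1.0290 = -3.1682
p-value (two-sided) = 0.00153
At α=0.1: p < α → reject H₀

reject H₀: yes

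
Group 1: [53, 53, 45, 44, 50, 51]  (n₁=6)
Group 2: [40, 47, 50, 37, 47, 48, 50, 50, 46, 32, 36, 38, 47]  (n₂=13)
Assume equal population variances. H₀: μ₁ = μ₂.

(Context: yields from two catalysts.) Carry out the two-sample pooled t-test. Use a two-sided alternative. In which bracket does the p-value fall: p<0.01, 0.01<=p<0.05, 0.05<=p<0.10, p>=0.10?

p-value bracket: 0.05<=p<0.10

x̄₁=49.333, s₁=3.933, n₁=6
x̄₂=43.692, s₂=6.210, n₂=13
s_p² = [5·3.933² + 12·6.210²]/17 = 31.7707
SE = √(s_p²·(1/6+1/13)) = 2.7819
t = (49.333−43.692)/2.7819 = 2.0278
df = 17
p-value (two-sided) = 0.05856
→ bracket: 0.05<=p<0.10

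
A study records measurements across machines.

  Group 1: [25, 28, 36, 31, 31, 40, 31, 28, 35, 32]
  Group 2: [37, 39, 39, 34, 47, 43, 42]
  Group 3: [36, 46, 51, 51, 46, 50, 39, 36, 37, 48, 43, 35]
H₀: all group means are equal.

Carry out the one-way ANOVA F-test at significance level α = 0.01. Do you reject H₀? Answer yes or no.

Group means [31.70, 40.14, 43.17], grand mean 38.483
SSB = Σnᵢ(x̄ᵢ−x̄)² = 742.618; SSW = ΣΣ(x−x̄ᵢ)² = 714.624
MSB = 742.618/2 = 371.3088; MSW = 714.624/26 = 27.4855
F = MSB/MSW = 13.5092
df = (2, 26)
p-value (upper-tail) = 0.00009
At α=0.01: p < α → reject H₀

reject H₀: yes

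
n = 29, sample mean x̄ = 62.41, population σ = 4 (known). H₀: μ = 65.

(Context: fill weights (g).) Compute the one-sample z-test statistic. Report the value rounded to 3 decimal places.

test statistic = -3.487

SE = σ/√n = 4/√29 = 0.7428
z = (x̄−μ₀)/SE = (62.41−65)/0.7428 = -3.4869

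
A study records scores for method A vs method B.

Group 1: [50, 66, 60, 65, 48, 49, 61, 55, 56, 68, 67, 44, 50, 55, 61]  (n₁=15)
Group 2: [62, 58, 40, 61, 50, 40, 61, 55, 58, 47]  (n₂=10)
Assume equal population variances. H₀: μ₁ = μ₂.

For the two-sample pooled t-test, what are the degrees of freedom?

df = n₁ + n₂ − 2 = 15 + 10 − 2 = 23

degrees of freedom = 23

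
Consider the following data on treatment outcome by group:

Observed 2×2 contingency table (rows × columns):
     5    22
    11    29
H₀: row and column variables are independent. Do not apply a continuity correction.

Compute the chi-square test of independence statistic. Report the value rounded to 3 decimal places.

test statistic = 0.715

Row totals [27, 40], col totals [16, 51], n=67
χ² = (5−6.45)²/6.45 + (22−20.55)²/20.55 + (11−9.55)²/9.55 + (29−30.45)²/30.45 = 0.7153
df = 1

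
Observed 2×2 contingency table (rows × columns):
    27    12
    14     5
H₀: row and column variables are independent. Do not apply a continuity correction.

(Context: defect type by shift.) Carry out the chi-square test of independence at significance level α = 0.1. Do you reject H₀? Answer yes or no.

reject H₀: no

Row totals [39, 19], col totals [41, 17], n=58
χ² = (27−27.57)²/27.57 + (12−11.43)²/11.43 + (14−13.43)²/13.43 + (5−5.57)²/5.57 = 0.1223
df = 1
p-value (upper-tail) = 0.72656
At α=0.1: p ≥ α → fail to reject H₀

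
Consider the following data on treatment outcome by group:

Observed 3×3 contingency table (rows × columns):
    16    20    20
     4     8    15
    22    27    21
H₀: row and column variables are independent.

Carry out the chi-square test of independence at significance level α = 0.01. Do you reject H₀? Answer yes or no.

Row totals [56, 27, 70], col totals [42, 55, 56], n=153
χ² = (16−15.37)²/15.37 + (20−20.13)²/20.13 + (20−20.50)²/20.50 + (4−7.41)²/7.41 + (8−9.71)²/9.71 + (15−9.88)²/9.88 + (22−19.22)²/19.22 + (27−25.16)²/25.16 + (21−25.62)²/25.62 = 5.9299
df = 4
p-value (upper-tail) = 0.20444
At α=0.01: p ≥ α → fail to reject H₀

reject H₀: no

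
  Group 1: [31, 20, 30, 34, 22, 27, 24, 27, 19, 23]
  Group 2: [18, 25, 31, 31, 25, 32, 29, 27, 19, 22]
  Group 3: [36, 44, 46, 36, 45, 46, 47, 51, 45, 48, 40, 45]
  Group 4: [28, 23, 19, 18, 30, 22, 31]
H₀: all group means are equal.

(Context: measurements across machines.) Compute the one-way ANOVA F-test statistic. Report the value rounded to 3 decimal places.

test statistic = 40.146

Group means [25.70, 25.90, 44.08, 24.43], grand mean 31.179
SSB = Σnᵢ(x̄ᵢ−x̄)² = 2896.113; SSW = ΣΣ(x−x̄ᵢ)² = 841.631
MSB = 2896.113/3 = 965.3709; MSW = 841.631/35 = 24.0466
F = MSB/MSW = 40.1458
df = (3, 35)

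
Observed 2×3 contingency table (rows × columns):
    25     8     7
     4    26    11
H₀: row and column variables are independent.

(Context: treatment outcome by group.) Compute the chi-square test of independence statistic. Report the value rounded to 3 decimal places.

test statistic = 25.617

Row totals [40, 41], col totals [29, 34, 18], n=81
χ² = (25−14.32)²/14.32 + (8−16.79)²/16.79 + (7−8.89)²/8.89 + (4−14.68)²/14.68 + (26−17.21)²/17.21 + (11−9.11)²/9.11 = 25.6168
df = 2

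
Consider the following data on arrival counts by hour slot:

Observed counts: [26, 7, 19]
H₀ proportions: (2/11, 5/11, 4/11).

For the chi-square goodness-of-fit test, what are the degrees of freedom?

degrees of freedom = 2

df = k − 1 = 3 − 1 = 2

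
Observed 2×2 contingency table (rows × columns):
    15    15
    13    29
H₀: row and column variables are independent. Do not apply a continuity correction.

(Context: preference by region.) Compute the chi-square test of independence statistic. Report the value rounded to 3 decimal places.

Row totals [30, 42], col totals [28, 44], n=72
χ² = (15−11.67)²/11.67 + (15−18.33)²/18.33 + (13−16.33)²/16.33 + (29−25.67)²/25.67 = 2.6716
df = 1

test statistic = 2.672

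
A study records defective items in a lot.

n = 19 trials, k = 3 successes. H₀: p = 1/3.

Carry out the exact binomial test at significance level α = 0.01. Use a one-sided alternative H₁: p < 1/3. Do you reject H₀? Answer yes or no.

Exact binomial: n=19, k=3, p₀=1/3=0.3333
P(X≤3) from Σ C(n,i)·p₀^i·(1−p₀)^(n−i)
p-value (one-sided, H₁ less) = 0.07866
At α=0.01: p ≥ α → fail to reject H₀

reject H₀: no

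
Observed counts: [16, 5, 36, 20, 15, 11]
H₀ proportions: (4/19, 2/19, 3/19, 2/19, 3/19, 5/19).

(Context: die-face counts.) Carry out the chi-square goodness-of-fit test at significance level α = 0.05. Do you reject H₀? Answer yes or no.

reject H₀: yes

n = 103; E_i = n·p_i = [21.68, 10.84, 16.26, 10.84, 16.26, 27.11]
χ² = (16−21.68)²/21.68 + (5−10.84)²/10.84 + (36−16.26)²/16.26 + (20−10.84)²/10.84 + (15−16.26)²/16.26 + (11−27.11)²/27.11 = 45.9932
df = 5
p-value (upper-tail) = 0.00000
At α=0.05: p < α → reject H₀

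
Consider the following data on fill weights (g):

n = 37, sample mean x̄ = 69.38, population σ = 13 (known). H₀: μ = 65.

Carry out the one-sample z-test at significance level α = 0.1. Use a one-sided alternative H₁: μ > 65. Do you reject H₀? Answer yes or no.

reject H₀: yes

SE = σ/√n = 13/√37 = 2.1372
z = (x̄−μ₀)/SE = (69.38−65)/2.1372 = 2.0494
p-value (one-sided, H₁ greater) = 0.02021
At α=0.1: p < α → reject H₀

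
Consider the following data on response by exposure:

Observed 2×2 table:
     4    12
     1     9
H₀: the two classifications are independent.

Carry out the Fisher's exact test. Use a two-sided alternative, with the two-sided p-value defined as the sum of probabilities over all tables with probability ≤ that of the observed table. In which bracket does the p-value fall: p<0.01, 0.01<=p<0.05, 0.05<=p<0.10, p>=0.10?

p-value bracket: p>=0.10

Margins: r₁=16, r₂=10, c₁=5, c₂=21, n=26
p_obs = C(16,4)·C(10,1)/C(26,5); sum pmf over tables with pmf ≤ p_obs
p-value (two-sided) = 0.61690
→ bracket: p>=0.10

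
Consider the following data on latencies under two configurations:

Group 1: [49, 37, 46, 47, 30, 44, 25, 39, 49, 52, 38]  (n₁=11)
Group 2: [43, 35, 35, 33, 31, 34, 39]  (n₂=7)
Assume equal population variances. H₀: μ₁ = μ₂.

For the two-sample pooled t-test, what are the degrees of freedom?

degrees of freedom = 16

df = n₁ + n₂ − 2 = 11 + 7 − 2 = 16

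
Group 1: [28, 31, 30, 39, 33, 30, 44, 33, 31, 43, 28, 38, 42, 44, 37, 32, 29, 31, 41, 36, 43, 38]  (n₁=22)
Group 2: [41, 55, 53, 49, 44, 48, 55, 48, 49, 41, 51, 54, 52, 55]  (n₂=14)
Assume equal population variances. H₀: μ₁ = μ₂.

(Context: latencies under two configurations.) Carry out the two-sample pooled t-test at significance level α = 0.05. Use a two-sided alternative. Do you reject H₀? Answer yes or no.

reject H₀: yes

x̄₁=35.500, s₁=5.595, n₁=22
x̄₂=49.643, s₂=4.893, n₂=14
s_p² = [21·5.595² + 13·4.893²]/34 = 28.4916
SE = √(s_p²·(1/22+1/14)) = 1.8249
t = (35.500−49.643)/1.8249 = -7.7500
df = 34
p-value (two-sided) = 0.00000
At α=0.05: p < α → reject H₀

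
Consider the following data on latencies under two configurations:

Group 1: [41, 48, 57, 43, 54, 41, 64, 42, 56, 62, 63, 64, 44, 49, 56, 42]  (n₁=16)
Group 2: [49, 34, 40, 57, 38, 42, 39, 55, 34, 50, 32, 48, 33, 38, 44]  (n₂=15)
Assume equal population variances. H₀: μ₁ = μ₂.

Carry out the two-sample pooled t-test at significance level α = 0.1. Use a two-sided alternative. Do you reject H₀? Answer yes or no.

x̄₁=51.625, s₁=8.868, n₁=16
x̄₂=42.200, s₂=8.020, n₂=15
s_p² = [15·8.868² + 14·8.020²]/29 = 71.7293
SE = √(s_p²·(1/16+1/15)) = 3.0439
t = (51.625−42.200)/3.0439 = 3.0964
df = 29
p-value (two-sided) = 0.00432
At α=0.1: p < α → reject H₀

reject H₀: yes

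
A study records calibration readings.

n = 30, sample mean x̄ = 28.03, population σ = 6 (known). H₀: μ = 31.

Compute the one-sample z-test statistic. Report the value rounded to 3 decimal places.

test statistic = -2.711

SE = σ/√n = 6/√30 = 1.0954
z = (x̄−μ₀)/SE = (28.03−31)/1.0954 = -2.7112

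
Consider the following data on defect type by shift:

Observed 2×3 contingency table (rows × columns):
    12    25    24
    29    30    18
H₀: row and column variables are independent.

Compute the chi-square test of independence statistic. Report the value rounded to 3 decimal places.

Row totals [61, 77], col totals [41, 55, 42], n=138
χ² = (12−18.12)²/18.12 + (25−24.31)²/24.31 + (24−18.57)²/18.57 + (29−22.88)²/22.88 + (30−30.69)²/30.69 + (18−23.43)²/23.43 = 6.5940
df = 2

test statistic = 6.594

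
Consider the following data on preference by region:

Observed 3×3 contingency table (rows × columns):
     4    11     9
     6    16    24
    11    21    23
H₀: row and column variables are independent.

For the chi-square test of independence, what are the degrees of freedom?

df = (r−1)(c−1) = (3−1)·(3−1) = 4

degrees of freedom = 4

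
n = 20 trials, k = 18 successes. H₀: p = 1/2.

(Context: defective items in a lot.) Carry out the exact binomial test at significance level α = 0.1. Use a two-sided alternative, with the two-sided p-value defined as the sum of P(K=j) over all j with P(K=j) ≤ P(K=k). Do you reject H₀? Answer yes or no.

Exact binomial: n=20, k=18, p₀=1/2=0.5000
P(X=j) = C(n,j)·p₀^j·(1−p₀)^(n−j); p = Σ P(X=j) over j with P(X=j) ≤ P(X=18)
p-value (two-sided) = 0.00040
At α=0.1: p < α → reject H₀

reject H₀: yes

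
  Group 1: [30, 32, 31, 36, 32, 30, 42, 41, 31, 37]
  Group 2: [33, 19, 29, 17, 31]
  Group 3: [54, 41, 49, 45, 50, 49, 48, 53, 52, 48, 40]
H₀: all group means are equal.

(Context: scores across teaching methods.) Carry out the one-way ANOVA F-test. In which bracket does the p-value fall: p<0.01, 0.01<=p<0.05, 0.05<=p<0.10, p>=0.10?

Group means [34.20, 25.80, 48.09], grand mean 38.462
SSB = Σnᵢ(x̄ᵢ−x̄)² = 2003.152; SSW = ΣΣ(x−x̄ᵢ)² = 601.309
MSB = 2003.152/2 = 1001.5762; MSW = 601.309/23 = 26.1439
F = MSB/MSW = 38.3102
df = (2, 23)
p-value (upper-tail) = 0.00000
→ bracket: p<0.01

p-value bracket: p<0.01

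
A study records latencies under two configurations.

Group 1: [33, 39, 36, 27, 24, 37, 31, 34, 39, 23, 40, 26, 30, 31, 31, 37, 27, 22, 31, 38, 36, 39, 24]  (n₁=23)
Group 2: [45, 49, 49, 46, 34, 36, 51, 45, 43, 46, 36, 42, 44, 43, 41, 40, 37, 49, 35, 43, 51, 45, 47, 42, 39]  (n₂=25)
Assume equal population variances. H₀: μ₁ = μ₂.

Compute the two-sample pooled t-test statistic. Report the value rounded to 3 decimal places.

test statistic = -7.187

x̄₁=31.957, s₁=5.788, n₁=23
x̄₂=43.120, s₂=4.969, n₂=25
s_p² = [22·5.788² + 24·4.969²]/46 = 28.9043
SE = √(s_p²·(1/23+1/25)) = 1.5533
t = (31.957−43.120)/1.5533 = -7.1867
df = 46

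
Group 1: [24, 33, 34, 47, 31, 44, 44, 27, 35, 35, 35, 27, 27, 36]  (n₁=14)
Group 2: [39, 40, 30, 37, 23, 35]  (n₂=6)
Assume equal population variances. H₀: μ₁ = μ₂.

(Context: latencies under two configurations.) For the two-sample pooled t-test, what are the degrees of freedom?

df = n₁ + n₂ − 2 = 14 + 6 − 2 = 18

degrees of freedom = 18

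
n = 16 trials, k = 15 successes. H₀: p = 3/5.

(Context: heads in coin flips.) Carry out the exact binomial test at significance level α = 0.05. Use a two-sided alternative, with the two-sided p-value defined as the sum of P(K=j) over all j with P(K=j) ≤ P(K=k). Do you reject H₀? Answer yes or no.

Exact binomial: n=16, k=15, p₀=3/5=0.6000
P(X=j) = C(n,j)·p₀^j·(1−p₀)^(n−j); p = Σ P(X=j) over j with P(X=j) ≤ P(X=15)
p-value (two-sided) = 0.00423
At α=0.05: p < α → reject H₀

reject H₀: yes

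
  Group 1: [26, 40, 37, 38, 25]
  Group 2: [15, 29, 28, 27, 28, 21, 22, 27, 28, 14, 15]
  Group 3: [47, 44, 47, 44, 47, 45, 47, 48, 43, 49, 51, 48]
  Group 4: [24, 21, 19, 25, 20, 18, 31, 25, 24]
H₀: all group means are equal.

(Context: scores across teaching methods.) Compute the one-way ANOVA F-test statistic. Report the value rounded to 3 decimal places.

test statistic = 61.757

Group means [33.20, 23.09, 46.67, 23.00], grand mean 32.081
SSB = Σnᵢ(x̄ᵢ−x̄)² = 4190.381; SSW = ΣΣ(x−x̄ᵢ)² = 746.376
MSB = 4190.381/3 = 1396.7937; MSW = 746.376/33 = 22.6174
F = MSB/MSW = 61.7574
df = (3, 33)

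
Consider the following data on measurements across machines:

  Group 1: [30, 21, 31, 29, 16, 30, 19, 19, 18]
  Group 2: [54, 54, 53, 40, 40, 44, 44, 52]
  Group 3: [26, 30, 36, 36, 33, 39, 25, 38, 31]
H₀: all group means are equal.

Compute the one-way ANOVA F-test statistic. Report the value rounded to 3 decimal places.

Group means [23.67, 47.62, 32.67], grand mean 34.154
SSB = Σnᵢ(x̄ᵢ−x̄)² = 2461.510; SSW = ΣΣ(x−x̄ᵢ)² = 779.875
MSB = 2461.510/2 = 1230.7548; MSW = 779.875/23 = 33.9076
F = MSB/MSW = 36.2973
df = (2, 23)

test statistic = 36.297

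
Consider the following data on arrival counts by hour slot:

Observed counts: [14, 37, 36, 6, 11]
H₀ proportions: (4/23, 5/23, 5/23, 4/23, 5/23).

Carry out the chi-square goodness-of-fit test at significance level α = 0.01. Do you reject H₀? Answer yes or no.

n = 104; E_i = n·p_i = [18.09, 22.61, 22.61, 18.09, 22.61]
χ² = (14−18.09)²/18.09 + (37−22.61)²/22.61 + (36−22.61)²/22.61 + (6−18.09)²/18.09 + (11−22.61)²/22.61 = 32.0538
df = 4
p-value (upper-tail) = 0.00000
At α=0.01: p < α → reject H₀

reject H₀: yes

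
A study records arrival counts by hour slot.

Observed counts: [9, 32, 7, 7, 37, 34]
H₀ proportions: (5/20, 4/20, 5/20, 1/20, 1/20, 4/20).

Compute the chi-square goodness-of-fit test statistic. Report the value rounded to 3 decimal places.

test statistic = 189.714

n = 126; E_i = n·p_i = [31.50, 25.20, 31.50, 6.30, 6.30, 25.20]
χ² = (9−31.50)²/31.50 + (32−25.20)²/25.20 + (7−31.50)²/31.50 + (7−6.30)²/6.30 + (37−6.30)²/6.30 + (34−25.20)²/25.20 = 189.7143
df = 5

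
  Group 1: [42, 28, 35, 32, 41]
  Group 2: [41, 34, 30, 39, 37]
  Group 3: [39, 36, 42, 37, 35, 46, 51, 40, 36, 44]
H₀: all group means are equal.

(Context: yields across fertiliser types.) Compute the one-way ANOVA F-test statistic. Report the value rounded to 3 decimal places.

test statistic = 2.074

Group means [35.60, 36.20, 40.60], grand mean 38.250
SSB = Σnᵢ(x̄ᵢ−x̄)² = 111.350; SSW = ΣΣ(x−x̄ᵢ)² = 456.400
MSB = 111.350/2 = 55.6750; MSW = 456.400/17 = 26.8471
F = MSB/MSW = 2.0738
df = (2, 17)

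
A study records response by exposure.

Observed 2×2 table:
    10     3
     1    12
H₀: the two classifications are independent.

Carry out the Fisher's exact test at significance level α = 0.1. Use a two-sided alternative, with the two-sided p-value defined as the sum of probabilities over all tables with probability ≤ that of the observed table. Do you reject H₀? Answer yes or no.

reject H₀: yes

Margins: r₁=13, r₂=13, c₁=11, c₂=15, n=26
p_obs = C(13,10)·C(13,1)/C(26,11); sum pmf over tables with pmf ≤ p_obs
p-value (two-sided) = 0.00098
At α=0.1: p < α → reject H₀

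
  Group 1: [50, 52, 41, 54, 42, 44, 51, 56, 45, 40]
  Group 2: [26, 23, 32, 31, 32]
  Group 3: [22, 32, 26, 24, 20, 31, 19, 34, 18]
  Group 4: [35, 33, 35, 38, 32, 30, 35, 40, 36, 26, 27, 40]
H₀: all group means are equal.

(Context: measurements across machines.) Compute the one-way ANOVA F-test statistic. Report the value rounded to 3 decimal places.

test statistic = 31.973

Group means [47.50, 28.80, 25.11, 33.92], grand mean 34.778
SSB = Σnᵢ(x̄ᵢ−x̄)² = 2647.117; SSW = ΣΣ(x−x̄ᵢ)² = 883.106
MSB = 2647.117/3 = 882.3722; MSW = 883.106/32 = 27.5970
F = MSB/MSW = 31.9734
df = (3, 32)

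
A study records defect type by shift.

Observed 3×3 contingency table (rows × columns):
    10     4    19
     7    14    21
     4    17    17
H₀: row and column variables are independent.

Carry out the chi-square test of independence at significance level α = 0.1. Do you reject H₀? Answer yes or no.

reject H₀: yes

Row totals [33, 42, 38], col totals [21, 35, 57], n=113
χ² = (10−6.13)²/6.13 + (4−10.22)²/10.22 + (19−16.65)²/16.65 + (7−7.81)²/7.81 + (14−13.01)²/13.01 + (21−21.19)²/21.19 + (4−7.06)²/7.06 + (17−11.77)²/11.77 + (17−19.17)²/19.17 = 10.6153
df = 4
p-value (upper-tail) = 0.03125
At α=0.1: p < α → reject H₀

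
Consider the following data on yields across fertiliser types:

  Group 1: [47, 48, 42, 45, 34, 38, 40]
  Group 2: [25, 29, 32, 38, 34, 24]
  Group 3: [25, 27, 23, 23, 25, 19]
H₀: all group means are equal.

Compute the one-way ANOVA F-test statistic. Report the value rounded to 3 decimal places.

test statistic = 26.806

Group means [42.00, 30.33, 23.67], grand mean 32.526
SSB = Σnᵢ(x̄ᵢ−x̄)² = 1128.070; SSW = ΣΣ(x−x̄ᵢ)² = 336.667
MSB = 1128.070/2 = 564.0351; MSW = 336.667/16 = 21.0417
F = MSB/MSW = 26.8056
df = (2, 16)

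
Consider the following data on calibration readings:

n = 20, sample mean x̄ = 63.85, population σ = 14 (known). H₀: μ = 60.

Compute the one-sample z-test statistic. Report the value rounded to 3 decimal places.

SE = σ/√n = 14/√20 = 3.1305
z = (x̄−μ₀)/SE = (63.85−60)/3.1305 = 1.2298

test statistic = 1.230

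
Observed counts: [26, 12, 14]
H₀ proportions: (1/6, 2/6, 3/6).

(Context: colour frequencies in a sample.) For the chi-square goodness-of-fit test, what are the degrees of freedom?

df = k − 1 = 3 − 1 = 2

degrees of freedom = 2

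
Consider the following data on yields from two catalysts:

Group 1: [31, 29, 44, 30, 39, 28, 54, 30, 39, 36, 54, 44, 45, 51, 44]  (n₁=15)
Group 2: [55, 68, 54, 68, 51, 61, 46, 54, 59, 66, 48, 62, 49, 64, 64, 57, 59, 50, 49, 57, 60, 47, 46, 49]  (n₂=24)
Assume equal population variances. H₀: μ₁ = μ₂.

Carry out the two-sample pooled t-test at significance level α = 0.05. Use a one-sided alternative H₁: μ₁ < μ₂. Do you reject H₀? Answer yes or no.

x̄₁=39.867, s₁=9.062, n₁=15
x̄₂=55.958, s₂=7.147, n₂=24
s_p² = [14·9.062² + 23·7.147²]/37 = 62.8295
SE = √(s_p²·(1/15+1/24)) = 2.6089
t = (39.867−55.958)/2.6089 = -6.1679
df = 37
p-value (one-sided, H₁ less) = 0.00000
At α=0.05: p < α → reject H₀

reject H₀: yes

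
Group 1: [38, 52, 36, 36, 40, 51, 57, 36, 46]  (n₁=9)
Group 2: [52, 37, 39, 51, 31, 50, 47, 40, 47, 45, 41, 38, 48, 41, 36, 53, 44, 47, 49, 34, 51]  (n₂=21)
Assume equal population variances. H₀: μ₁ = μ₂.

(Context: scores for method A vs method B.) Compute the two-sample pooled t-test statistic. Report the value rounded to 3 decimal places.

test statistic = -0.109

x̄₁=43.556, s₁=8.126, n₁=9
x̄₂=43.857, s₂=6.421, n₂=21
s_p² = [8·8.126² + 20·6.421²]/28 = 48.3141
SE = √(s_p²·(1/9+1/21)) = 2.7693
t = (43.556−43.857)/2.7693 = -0.1089
df = 28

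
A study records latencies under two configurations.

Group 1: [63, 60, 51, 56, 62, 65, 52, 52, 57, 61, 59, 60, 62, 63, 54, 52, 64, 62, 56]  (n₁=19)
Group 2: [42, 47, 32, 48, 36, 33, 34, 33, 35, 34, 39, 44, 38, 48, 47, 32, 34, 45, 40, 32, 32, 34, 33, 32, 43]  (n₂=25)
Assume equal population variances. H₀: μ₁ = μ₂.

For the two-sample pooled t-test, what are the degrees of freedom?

degrees of freedom = 42

df = n₁ + n₂ − 2 = 19 + 25 − 2 = 42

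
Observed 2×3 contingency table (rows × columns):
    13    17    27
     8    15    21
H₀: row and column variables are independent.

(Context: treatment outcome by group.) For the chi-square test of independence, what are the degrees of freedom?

degrees of freedom = 2

df = (r−1)(c−1) = (2−1)·(3−1) = 2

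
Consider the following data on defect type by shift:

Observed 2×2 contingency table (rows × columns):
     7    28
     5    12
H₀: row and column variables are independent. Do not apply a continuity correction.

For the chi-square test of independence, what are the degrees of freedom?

df = (r−1)(c−1) = (2−1)·(2−1) = 1

degrees of freedom = 1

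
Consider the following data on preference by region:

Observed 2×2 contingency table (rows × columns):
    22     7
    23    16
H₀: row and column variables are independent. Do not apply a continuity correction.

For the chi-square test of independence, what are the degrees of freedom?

df = (r−1)(c−1) = (2−1)·(2−1) = 1

degrees of freedom = 1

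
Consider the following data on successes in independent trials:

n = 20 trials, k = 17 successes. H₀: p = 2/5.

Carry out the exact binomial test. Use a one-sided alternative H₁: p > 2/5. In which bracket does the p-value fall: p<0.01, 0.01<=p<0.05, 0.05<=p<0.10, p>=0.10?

p-value bracket: p<0.01

Exact binomial: n=20, k=17, p₀=2/5=0.4000
P(X≥17) from Σ C(n,i)·p₀^i·(1−p₀)^(n−i)
p-value (one-sided, H₁ greater) = 0.00005
→ bracket: p<0.01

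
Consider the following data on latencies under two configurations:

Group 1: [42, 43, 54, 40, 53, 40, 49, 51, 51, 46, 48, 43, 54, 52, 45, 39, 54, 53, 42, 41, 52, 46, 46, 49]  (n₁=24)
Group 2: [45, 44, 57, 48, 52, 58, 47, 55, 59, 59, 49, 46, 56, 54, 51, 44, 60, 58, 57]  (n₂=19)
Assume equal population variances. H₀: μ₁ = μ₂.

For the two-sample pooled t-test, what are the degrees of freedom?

degrees of freedom = 41

df = n₁ + n₂ − 2 = 24 + 19 − 2 = 41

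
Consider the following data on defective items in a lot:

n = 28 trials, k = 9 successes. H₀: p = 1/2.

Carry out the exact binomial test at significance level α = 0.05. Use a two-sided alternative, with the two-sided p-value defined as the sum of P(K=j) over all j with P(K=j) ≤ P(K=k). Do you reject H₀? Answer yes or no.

reject H₀: no

Exact binomial: n=28, k=9, p₀=1/2=0.5000
P(X=j) = C(n,j)·p₀^j·(1−p₀)^(n−j); p = Σ P(X=j) over j with P(X=j) ≤ P(X=9)
p-value (two-sided) = 0.08716
At α=0.05: p ≥ α → fail to reject H₀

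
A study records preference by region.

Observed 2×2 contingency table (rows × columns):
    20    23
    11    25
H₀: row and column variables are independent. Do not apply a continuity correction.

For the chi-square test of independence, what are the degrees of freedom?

degrees of freedom = 1

df = (r−1)(c−1) = (2−1)·(2−1) = 1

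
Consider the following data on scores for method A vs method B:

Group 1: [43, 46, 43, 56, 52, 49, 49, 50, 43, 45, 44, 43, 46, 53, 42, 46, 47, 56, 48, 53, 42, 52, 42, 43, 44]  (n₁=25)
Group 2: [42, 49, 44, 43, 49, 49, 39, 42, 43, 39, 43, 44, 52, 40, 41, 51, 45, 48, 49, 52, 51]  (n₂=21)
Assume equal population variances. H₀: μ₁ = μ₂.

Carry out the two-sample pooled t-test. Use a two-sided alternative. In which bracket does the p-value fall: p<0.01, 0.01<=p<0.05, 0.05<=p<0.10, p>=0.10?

x̄₁=47.080, s₁=4.481, n₁=25
x̄₂=45.476, s₂=4.377, n₂=21
s_p² = [24·4.481² + 20·4.377²]/44 = 19.6609
SE = √(s_p²·(1/25+1/21)) = 1.3125
t = (47.080−45.476)/1.3125 = 1.2219
df = 44
p-value (two-sided) = 0.22823
→ bracket: p>=0.10

p-value bracket: p>=0.10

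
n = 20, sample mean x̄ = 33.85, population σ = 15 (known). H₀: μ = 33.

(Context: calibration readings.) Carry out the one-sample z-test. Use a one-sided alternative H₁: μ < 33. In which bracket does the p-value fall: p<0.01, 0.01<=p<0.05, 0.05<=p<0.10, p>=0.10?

SE = σ/√n = 15/√20 = 3.3541
z = (x̄−μ₀)/SE = (33.85−33)/3.3541 = 0.2534
p-value (one-sided, H₁ less) = 0.60003
→ bracket: p>=0.10

p-value bracket: p>=0.10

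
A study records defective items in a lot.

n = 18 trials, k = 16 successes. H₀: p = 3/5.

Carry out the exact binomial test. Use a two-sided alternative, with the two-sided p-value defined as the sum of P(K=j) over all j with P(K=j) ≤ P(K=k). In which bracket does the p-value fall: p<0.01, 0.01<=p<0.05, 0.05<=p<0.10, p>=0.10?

Exact binomial: n=18, k=16, p₀=3/5=0.6000
P(X=j) = C(n,j)·p₀^j·(1−p₀)^(n−j); p = Σ P(X=j) over j with P(X=j) ≤ P(X=16)
p-value (two-sided) = 0.01398
→ bracket: 0.01<=p<0.05

p-value bracket: 0.01<=p<0.05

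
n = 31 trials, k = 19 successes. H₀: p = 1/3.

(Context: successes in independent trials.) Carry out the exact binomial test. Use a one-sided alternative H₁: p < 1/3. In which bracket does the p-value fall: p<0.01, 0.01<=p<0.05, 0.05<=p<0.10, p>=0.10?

Exact binomial: n=31, k=19, p₀=1/3=0.3333
P(X≤19) from Σ C(n,i)·p₀^i·(1−p₀)^(n−i)
p-value (one-sided, H₁ less) = 0.99963
→ bracket: p>=0.10

p-value bracket: p>=0.10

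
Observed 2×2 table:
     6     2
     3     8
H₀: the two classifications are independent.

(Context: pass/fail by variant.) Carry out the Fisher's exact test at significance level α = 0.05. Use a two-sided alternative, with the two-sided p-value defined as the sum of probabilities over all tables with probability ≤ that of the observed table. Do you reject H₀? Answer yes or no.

reject H₀: no

Margins: r₁=8, r₂=11, c₁=9, c₂=10, n=19
p_obs = C(8,6)·C(11,3)/C(19,9); sum pmf over tables with pmf ≤ p_obs
p-value (two-sided) = 0.06978
At α=0.05: p ≥ α → fail to reject H₀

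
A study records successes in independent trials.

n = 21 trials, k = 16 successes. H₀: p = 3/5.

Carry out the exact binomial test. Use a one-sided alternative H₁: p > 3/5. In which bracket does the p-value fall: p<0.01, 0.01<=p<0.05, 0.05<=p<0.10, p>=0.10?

p-value bracket: 0.05<=p<0.10

Exact binomial: n=21, k=16, p₀=3/5=0.6000
P(X≥16) from Σ C(n,i)·p₀^i·(1−p₀)^(n−i)
p-value (one-sided, H₁ greater) = 0.09574
→ bracket: 0.05<=p<0.10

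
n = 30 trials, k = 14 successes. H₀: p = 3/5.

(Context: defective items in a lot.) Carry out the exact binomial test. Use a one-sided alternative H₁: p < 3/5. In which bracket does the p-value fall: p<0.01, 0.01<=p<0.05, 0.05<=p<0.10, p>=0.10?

Exact binomial: n=30, k=14, p₀=3/5=0.6000
P(X≤14) from Σ C(n,i)·p₀^i·(1−p₀)^(n−i)
p-value (one-sided, H₁ less) = 0.09706
→ bracket: 0.05<=p<0.10

p-value bracket: 0.05<=p<0.10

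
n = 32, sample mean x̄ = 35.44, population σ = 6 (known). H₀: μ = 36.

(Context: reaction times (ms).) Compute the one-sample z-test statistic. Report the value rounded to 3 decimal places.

SE = σ/√n = 6/√32 = 1.0607
z = (x̄−μ₀)/SE = (35.44−36)/1.0607 = -0.5280

test statistic = -0.528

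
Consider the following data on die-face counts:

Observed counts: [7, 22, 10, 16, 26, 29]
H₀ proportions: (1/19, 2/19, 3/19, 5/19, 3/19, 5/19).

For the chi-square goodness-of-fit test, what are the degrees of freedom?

degrees of freedom = 5

df = k − 1 = 6 − 1 = 5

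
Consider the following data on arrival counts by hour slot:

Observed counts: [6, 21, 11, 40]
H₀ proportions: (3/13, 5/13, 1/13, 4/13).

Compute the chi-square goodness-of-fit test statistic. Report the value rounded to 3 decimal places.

test statistic = 25.533

n = 78; E_i = n·p_i = [18.00, 30.00, 6.00, 24.00]
χ² = (6−18.00)²/18.00 + (21−30.00)²/30.00 + (11−6.00)²/6.00 + (40−24.00)²/24.00 = 25.5333
df = 3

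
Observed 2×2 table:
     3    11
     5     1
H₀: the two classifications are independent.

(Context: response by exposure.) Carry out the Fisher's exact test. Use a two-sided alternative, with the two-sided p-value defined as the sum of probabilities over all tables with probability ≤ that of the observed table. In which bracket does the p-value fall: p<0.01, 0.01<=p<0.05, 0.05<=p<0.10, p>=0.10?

Margins: r₁=14, r₂=6, c₁=8, c₂=12, n=20
p_obs = C(14,3)·C(6,5)/C(20,8); sum pmf over tables with pmf ≤ p_obs
p-value (two-sided) = 0.01806
→ bracket: 0.01<=p<0.05

p-value bracket: 0.01<=p<0.05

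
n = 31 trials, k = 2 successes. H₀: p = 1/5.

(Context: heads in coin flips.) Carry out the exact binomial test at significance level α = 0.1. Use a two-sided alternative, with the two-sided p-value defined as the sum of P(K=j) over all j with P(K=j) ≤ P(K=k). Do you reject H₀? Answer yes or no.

reject H₀: yes

Exact binomial: n=31, k=2, p₀=1/5=0.2000
P(X=j) = C(n,j)·p₀^j·(1−p₀)^(n−j); p = Σ P(X=j) over j with P(X=j) ≤ P(X=2)
p-value (two-sided) = 0.07016
At α=0.1: p < α → reject H₀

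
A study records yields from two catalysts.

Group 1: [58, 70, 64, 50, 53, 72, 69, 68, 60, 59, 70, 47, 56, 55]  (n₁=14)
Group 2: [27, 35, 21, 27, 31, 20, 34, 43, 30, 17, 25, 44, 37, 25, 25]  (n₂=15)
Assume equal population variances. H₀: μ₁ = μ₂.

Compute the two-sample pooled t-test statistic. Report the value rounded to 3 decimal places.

test statistic = 10.479

x̄₁=60.786, s₁=8.135, n₁=14
x̄₂=29.400, s₂=7.989, n₂=15
s_p² = [13·8.135² + 14·7.989²]/27 = 64.9614
SE = √(s_p²·(1/14+1/15)) = 2.9951
t = (60.786−29.400)/2.9951 = 10.4789
df = 27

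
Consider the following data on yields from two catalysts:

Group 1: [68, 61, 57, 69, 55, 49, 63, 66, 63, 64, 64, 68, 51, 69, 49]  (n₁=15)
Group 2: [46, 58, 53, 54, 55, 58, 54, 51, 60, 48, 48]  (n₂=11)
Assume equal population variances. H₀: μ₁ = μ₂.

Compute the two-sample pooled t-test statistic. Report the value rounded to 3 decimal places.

test statistic = 3.200

x̄₁=61.067, s₁=7.156, n₁=15
x̄₂=53.182, s₂=4.557, n₂=11
s_p² = [14·7.156² + 10·4.557²]/24 = 38.5237
SE = √(s_p²·(1/15+1/11)) = 2.4638
t = (61.067−53.182)/2.4638 = 3.2003
df = 24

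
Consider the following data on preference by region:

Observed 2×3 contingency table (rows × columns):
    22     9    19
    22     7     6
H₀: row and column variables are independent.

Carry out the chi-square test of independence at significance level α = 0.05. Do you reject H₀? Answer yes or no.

Row totals [50, 35], col totals [44, 16, 25], n=85
χ² = (22−25.88)²/25.88 + (9−9.41)²/9.41 + (19−14.71)²/14.71 + (22−18.12)²/18.12 + (7−6.59)²/6.59 + (6−10.29)²/10.29 = 4.5032
df = 2
p-value (upper-tail) = 0.10523
At α=0.05: p ≥ α → fail to reject H₀

reject H₀: no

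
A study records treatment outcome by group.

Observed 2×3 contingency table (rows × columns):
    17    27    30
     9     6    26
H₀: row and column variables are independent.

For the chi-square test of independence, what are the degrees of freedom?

df = (r−1)(c−1) = (2−1)·(3−1) = 2

degrees of freedom = 2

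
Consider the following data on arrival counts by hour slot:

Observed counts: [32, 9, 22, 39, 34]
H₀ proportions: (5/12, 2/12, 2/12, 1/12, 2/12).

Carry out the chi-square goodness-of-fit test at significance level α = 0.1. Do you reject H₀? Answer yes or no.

n = 136; E_i = n·p_i = [56.67, 22.67, 22.67, 11.33, 22.67]
χ² = (32−56.67)²/56.67 + (9−22.67)²/22.67 + (22−22.67)²/22.67 + (39−11.33)²/11.33 + (34−22.67)²/22.67 = 92.2029
df = 4
p-value (upper-tail) = 0.00000
At α=0.1: p < α → reject H₀

reject H₀: yes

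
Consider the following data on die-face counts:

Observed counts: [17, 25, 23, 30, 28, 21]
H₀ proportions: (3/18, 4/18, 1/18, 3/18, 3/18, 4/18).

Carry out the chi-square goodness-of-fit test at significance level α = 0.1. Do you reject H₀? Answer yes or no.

reject H₀: yes

n = 144; E_i = n·p_i = [24.00, 32.00, 8.00, 24.00, 24.00, 32.00]
χ² = (17−24.00)²/24.00 + (25−32.00)²/32.00 + (23−8.00)²/8.00 + (30−24.00)²/24.00 + (28−24.00)²/24.00 + (21−32.00)²/32.00 = 37.6458
df = 5
p-value (upper-tail) = 0.00000
At α=0.1: p < α → reject H₀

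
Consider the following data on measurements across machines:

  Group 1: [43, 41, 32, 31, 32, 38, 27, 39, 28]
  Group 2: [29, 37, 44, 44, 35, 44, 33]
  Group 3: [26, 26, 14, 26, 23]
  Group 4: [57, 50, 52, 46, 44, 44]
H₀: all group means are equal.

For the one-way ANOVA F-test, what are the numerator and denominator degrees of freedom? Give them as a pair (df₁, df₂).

degrees of freedom = [3, 23]

k = 4 groups, N = 27 total
df = (k−1, N−k) = (4−1, 27−4) = (3, 23)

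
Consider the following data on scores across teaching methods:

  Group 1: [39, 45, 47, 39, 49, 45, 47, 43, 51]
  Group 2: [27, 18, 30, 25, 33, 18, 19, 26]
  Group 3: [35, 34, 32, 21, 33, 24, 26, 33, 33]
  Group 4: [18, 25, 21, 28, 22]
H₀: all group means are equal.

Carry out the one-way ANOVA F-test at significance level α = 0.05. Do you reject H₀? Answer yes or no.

reject H₀: yes

Group means [45.00, 24.50, 30.11, 22.80], grand mean 31.806
SSB = Σnᵢ(x̄ᵢ−x̄)² = 2425.150; SSW = ΣΣ(x−x̄ᵢ)² = 625.689
MSB = 2425.150/3 = 808.3833; MSW = 625.689/27 = 23.1737
F = MSB/MSW = 34.8837
df = (3, 27)
p-value (upper-tail) = 0.00000
At α=0.05: p < α → reject H₀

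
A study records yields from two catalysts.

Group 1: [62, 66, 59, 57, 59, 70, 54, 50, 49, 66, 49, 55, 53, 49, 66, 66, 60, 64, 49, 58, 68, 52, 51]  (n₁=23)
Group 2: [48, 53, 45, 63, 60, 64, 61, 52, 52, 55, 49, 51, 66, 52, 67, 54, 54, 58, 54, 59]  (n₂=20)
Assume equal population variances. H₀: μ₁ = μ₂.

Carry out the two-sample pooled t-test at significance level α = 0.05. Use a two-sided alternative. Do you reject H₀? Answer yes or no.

x̄₁=57.913, s₁=7.012, n₁=23
x̄₂=55.850, s₂=6.141, n₂=20
s_p² = [22·7.012² + 19·6.141²]/41 = 43.8628
SE = √(s_p²·(1/23+1/20)) = 2.0249
t = (57.913−55.850)/2.0249 = 1.0188
df = 41
p-value (two-sided) = 0.31425
At α=0.05: p ≥ α → fail to reject H₀

reject H₀: no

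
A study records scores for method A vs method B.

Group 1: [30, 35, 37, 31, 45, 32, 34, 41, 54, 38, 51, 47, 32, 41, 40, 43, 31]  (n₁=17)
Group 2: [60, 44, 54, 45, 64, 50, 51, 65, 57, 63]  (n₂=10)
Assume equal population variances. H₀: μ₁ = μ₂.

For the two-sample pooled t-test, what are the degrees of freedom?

df = n₁ + n₂ − 2 = 17 + 10 − 2 = 25

degrees of freedom = 25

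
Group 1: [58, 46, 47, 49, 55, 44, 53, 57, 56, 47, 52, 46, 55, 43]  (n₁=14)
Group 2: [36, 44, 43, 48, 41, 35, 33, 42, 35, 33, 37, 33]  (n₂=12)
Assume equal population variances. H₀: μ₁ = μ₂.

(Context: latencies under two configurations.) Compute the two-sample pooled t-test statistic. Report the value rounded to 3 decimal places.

x̄₁=50.571, s₁=5.140, n₁=14
x̄₂=38.333, s₂=5.069, n₂=12
s_p² = [13·5.140² + 11·5.069²]/24 = 26.0873
SE = √(s_p²·(1/14+1/12)) = 2.0093
t = (50.571−38.333)/2.0093 = 6.0907
df = 24

test statistic = 6.091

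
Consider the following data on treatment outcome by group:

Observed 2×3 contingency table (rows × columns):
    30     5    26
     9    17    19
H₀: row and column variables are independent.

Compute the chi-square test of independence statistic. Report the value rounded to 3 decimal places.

Row totals [61, 45], col totals [39, 22, 45], n=106
χ² = (30−22.44)²/22.44 + (5−12.66)²/12.66 + (26−25.90)²/25.90 + (9−16.56)²/16.56 + (17−9.34)²/9.34 + (19−19.10)²/19.10 = 16.9123
df = 2

test statistic = 16.912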